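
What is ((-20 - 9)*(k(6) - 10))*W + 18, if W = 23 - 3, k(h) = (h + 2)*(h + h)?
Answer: -49862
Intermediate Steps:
k(h) = 2*h*(2 + h) (k(h) = (2 + h)*(2*h) = 2*h*(2 + h))
W = 20
((-20 - 9)*(k(6) - 10))*W + 18 = ((-20 - 9)*(2*6*(2 + 6) - 10))*20 + 18 = -29*(2*6*8 - 10)*20 + 18 = -29*(96 - 10)*20 + 18 = -29*86*20 + 18 = -2494*20 + 18 = -49880 + 18 = -49862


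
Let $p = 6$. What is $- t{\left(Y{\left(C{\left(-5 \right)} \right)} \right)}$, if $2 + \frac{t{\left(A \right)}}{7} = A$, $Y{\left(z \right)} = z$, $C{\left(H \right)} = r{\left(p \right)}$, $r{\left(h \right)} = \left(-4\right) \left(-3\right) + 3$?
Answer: $-91$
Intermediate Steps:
$r{\left(h \right)} = 15$ ($r{\left(h \right)} = 12 + 3 = 15$)
$C{\left(H \right)} = 15$
$t{\left(A \right)} = -14 + 7 A$
$- t{\left(Y{\left(C{\left(-5 \right)} \right)} \right)} = - (-14 + 7 \cdot 15) = - (-14 + 105) = \left(-1\right) 91 = -91$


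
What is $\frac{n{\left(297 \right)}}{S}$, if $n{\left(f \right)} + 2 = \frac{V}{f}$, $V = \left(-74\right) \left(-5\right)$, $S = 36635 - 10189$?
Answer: $- \frac{16}{561033} \approx -2.8519 \cdot 10^{-5}$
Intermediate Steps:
$S = 26446$
$V = 370$
$n{\left(f \right)} = -2 + \frac{370}{f}$
$\frac{n{\left(297 \right)}}{S} = \frac{-2 + \frac{370}{297}}{26446} = \left(-2 + 370 \cdot \frac{1}{297}\right) \frac{1}{26446} = \left(-2 + \frac{370}{297}\right) \frac{1}{26446} = \left(- \frac{224}{297}\right) \frac{1}{26446} = - \frac{16}{561033}$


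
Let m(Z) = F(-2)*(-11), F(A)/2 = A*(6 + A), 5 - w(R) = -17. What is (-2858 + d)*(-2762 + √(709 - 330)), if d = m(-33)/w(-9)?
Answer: 7871700 - 2850*√379 ≈ 7.8162e+6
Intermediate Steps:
w(R) = 22 (w(R) = 5 - 1*(-17) = 5 + 17 = 22)
F(A) = 2*A*(6 + A) (F(A) = 2*(A*(6 + A)) = 2*A*(6 + A))
m(Z) = 176 (m(Z) = (2*(-2)*(6 - 2))*(-11) = (2*(-2)*4)*(-11) = -16*(-11) = 176)
d = 8 (d = 176/22 = 176*(1/22) = 8)
(-2858 + d)*(-2762 + √(709 - 330)) = (-2858 + 8)*(-2762 + √(709 - 330)) = -2850*(-2762 + √379) = 7871700 - 2850*√379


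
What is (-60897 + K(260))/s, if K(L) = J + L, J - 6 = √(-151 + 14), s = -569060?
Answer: 60631/569060 - I*√137/569060 ≈ 0.10655 - 2.0568e-5*I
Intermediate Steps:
J = 6 + I*√137 (J = 6 + √(-151 + 14) = 6 + √(-137) = 6 + I*√137 ≈ 6.0 + 11.705*I)
K(L) = 6 + L + I*√137 (K(L) = (6 + I*√137) + L = 6 + L + I*√137)
(-60897 + K(260))/s = (-60897 + (6 + 260 + I*√137))/(-569060) = (-60897 + (266 + I*√137))*(-1/569060) = (-60631 + I*√137)*(-1/569060) = 60631/569060 - I*√137/569060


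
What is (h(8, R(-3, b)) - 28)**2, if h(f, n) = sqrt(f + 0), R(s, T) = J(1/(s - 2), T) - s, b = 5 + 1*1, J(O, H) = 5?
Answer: 792 - 112*sqrt(2) ≈ 633.61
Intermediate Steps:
b = 6 (b = 5 + 1 = 6)
R(s, T) = 5 - s
h(f, n) = sqrt(f)
(h(8, R(-3, b)) - 28)**2 = (sqrt(8) - 28)**2 = (2*sqrt(2) - 28)**2 = (-28 + 2*sqrt(2))**2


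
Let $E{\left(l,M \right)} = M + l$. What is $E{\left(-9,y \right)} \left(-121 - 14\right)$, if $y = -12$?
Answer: $2835$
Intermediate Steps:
$E{\left(-9,y \right)} \left(-121 - 14\right) = \left(-12 - 9\right) \left(-121 - 14\right) = \left(-21\right) \left(-135\right) = 2835$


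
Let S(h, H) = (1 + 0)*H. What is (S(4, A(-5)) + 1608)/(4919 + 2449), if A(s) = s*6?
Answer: 263/1228 ≈ 0.21417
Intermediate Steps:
A(s) = 6*s
S(h, H) = H (S(h, H) = 1*H = H)
(S(4, A(-5)) + 1608)/(4919 + 2449) = (6*(-5) + 1608)/(4919 + 2449) = (-30 + 1608)/7368 = 1578*(1/7368) = 263/1228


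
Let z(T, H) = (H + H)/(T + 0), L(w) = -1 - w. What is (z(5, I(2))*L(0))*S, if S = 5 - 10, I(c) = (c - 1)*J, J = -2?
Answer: -4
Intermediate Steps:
I(c) = 2 - 2*c (I(c) = (c - 1)*(-2) = (-1 + c)*(-2) = 2 - 2*c)
z(T, H) = 2*H/T (z(T, H) = (2*H)/T = 2*H/T)
S = -5
(z(5, I(2))*L(0))*S = ((2*(2 - 2*2)/5)*(-1 - 1*0))*(-5) = ((2*(2 - 4)*(1/5))*(-1 + 0))*(-5) = ((2*(-2)*(1/5))*(-1))*(-5) = -4/5*(-1)*(-5) = (4/5)*(-5) = -4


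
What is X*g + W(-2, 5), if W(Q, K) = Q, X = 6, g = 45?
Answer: 268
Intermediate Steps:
X*g + W(-2, 5) = 6*45 - 2 = 270 - 2 = 268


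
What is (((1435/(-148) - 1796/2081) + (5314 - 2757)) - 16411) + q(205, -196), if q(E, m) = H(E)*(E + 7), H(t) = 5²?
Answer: -2637781395/307988 ≈ -8564.6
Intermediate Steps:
H(t) = 25
q(E, m) = 175 + 25*E (q(E, m) = 25*(E + 7) = 25*(7 + E) = 175 + 25*E)
(((1435/(-148) - 1796/2081) + (5314 - 2757)) - 16411) + q(205, -196) = (((1435/(-148) - 1796/2081) + (5314 - 2757)) - 16411) + (175 + 25*205) = (((1435*(-1/148) - 1796*1/2081) + 2557) - 16411) + (175 + 5125) = (((-1435/148 - 1796/2081) + 2557) - 16411) + 5300 = ((-3252043/307988 + 2557) - 16411) + 5300 = (784273273/307988 - 16411) + 5300 = -4270117795/307988 + 5300 = -2637781395/307988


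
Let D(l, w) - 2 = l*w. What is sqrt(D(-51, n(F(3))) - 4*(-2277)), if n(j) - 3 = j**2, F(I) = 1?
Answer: sqrt(8906) ≈ 94.372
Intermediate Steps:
n(j) = 3 + j**2
D(l, w) = 2 + l*w
sqrt(D(-51, n(F(3))) - 4*(-2277)) = sqrt((2 - 51*(3 + 1**2)) - 4*(-2277)) = sqrt((2 - 51*(3 + 1)) + 9108) = sqrt((2 - 51*4) + 9108) = sqrt((2 - 204) + 9108) = sqrt(-202 + 9108) = sqrt(8906)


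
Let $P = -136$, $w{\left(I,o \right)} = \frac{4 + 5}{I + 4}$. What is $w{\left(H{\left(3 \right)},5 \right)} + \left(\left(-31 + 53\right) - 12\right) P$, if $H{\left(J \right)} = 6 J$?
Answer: $- \frac{29911}{22} \approx -1359.6$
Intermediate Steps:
$w{\left(I,o \right)} = \frac{9}{4 + I}$
$w{\left(H{\left(3 \right)},5 \right)} + \left(\left(-31 + 53\right) - 12\right) P = \frac{9}{4 + 6 \cdot 3} + \left(\left(-31 + 53\right) - 12\right) \left(-136\right) = \frac{9}{4 + 18} + \left(22 - 12\right) \left(-136\right) = \frac{9}{22} + 10 \left(-136\right) = 9 \cdot \frac{1}{22} - 1360 = \frac{9}{22} - 1360 = - \frac{29911}{22}$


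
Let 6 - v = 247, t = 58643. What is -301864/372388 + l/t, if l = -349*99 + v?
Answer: -7664583462/5459487371 ≈ -1.4039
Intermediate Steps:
v = -241 (v = 6 - 1*247 = 6 - 247 = -241)
l = -34792 (l = -349*99 - 241 = -34551 - 241 = -34792)
-301864/372388 + l/t = -301864/372388 - 34792/58643 = -301864*1/372388 - 34792*1/58643 = -75466/93097 - 34792/58643 = -7664583462/5459487371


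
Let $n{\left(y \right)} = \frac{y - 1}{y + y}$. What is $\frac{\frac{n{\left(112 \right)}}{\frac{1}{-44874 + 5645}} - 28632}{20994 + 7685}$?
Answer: $- \frac{633411}{377888} \approx -1.6762$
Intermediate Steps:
$n{\left(y \right)} = \frac{-1 + y}{2 y}$
$\frac{\frac{n{\left(112 \right)}}{\frac{1}{-44874 + 5645}} - 28632}{20994 + 7685} = \frac{\frac{\frac{1}{2} \cdot \frac{1}{112} \left(-1 + 112\right)}{\frac{1}{-44874 + 5645}} - 28632}{20994 + 7685} = \frac{\frac{\frac{1}{2} \cdot \frac{1}{112} \cdot 111}{\frac{1}{-39229}} - 28632}{28679} = \left(\frac{111}{224 \left(- \frac{1}{39229}\right)} - 28632\right) \frac{1}{28679} = \left(\frac{111}{224} \left(-39229\right) - 28632\right) \frac{1}{28679} = \left(- \frac{4354419}{224} - 28632\right) \frac{1}{28679} = \left(- \frac{10767987}{224}\right) \frac{1}{28679} = - \frac{633411}{377888}$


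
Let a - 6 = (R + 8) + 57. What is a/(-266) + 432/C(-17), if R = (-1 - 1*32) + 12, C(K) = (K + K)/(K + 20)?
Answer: -86609/2261 ≈ -38.306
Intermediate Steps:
C(K) = 2*K/(20 + K) (C(K) = (2*K)/(20 + K) = 2*K/(20 + K))
R = -21 (R = (-1 - 32) + 12 = -33 + 12 = -21)
a = 50 (a = 6 + ((-21 + 8) + 57) = 6 + (-13 + 57) = 6 + 44 = 50)
a/(-266) + 432/C(-17) = 50/(-266) + 432/((2*(-17)/(20 - 17))) = 50*(-1/266) + 432/((2*(-17)/3)) = -25/133 + 432/((2*(-17)*(⅓))) = -25/133 + 432/(-34/3) = -25/133 + 432*(-3/34) = -25/133 - 648/17 = -86609/2261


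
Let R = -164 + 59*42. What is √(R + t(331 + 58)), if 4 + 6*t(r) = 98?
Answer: √20967/3 ≈ 48.267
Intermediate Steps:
t(r) = 47/3 (t(r) = -⅔ + (⅙)*98 = -⅔ + 49/3 = 47/3)
R = 2314 (R = -164 + 2478 = 2314)
√(R + t(331 + 58)) = √(2314 + 47/3) = √(6989/3) = √20967/3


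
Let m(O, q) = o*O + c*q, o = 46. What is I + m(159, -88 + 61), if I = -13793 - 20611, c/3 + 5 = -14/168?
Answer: -106713/4 ≈ -26678.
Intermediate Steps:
c = -61/4 (c = -15 + 3*(-14/168) = -15 + 3*(-14*1/168) = -15 + 3*(-1/12) = -15 - 1/4 = -61/4 ≈ -15.250)
m(O, q) = 46*O - 61*q/4
I = -34404
I + m(159, -88 + 61) = -34404 + (46*159 - 61*(-88 + 61)/4) = -34404 + (7314 - 61/4*(-27)) = -34404 + (7314 + 1647/4) = -34404 + 30903/4 = -106713/4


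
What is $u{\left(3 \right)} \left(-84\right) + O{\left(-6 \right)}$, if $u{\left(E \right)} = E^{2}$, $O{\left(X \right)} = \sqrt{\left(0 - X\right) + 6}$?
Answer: $-756 + 2 \sqrt{3} \approx -752.54$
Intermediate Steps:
$O{\left(X \right)} = \sqrt{6 - X}$ ($O{\left(X \right)} = \sqrt{- X + 6} = \sqrt{6 - X}$)
$u{\left(3 \right)} \left(-84\right) + O{\left(-6 \right)} = 3^{2} \left(-84\right) + \sqrt{6 - -6} = 9 \left(-84\right) + \sqrt{6 + 6} = -756 + \sqrt{12} = -756 + 2 \sqrt{3}$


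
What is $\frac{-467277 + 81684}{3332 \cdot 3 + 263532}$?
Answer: $- \frac{128531}{91176} \approx -1.4097$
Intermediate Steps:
$\frac{-467277 + 81684}{3332 \cdot 3 + 263532} = - \frac{385593}{9996 + 263532} = - \frac{385593}{273528} = \left(-385593\right) \frac{1}{273528} = - \frac{128531}{91176}$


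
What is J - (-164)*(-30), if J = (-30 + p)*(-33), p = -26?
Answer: -3072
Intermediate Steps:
J = 1848 (J = (-30 - 26)*(-33) = -56*(-33) = 1848)
J - (-164)*(-30) = 1848 - (-164)*(-30) = 1848 - 1*4920 = 1848 - 4920 = -3072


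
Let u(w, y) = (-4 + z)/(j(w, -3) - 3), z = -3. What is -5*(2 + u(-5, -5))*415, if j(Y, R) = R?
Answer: -39425/6 ≈ -6570.8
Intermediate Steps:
u(w, y) = 7/6 (u(w, y) = (-4 - 3)/(-3 - 3) = -7/(-6) = -7*(-⅙) = 7/6)
-5*(2 + u(-5, -5))*415 = -5*(2 + 7/6)*415 = -5*19/6*415 = -95/6*415 = -39425/6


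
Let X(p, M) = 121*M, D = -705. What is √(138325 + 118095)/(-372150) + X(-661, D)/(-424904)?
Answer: 85305/424904 - √64105/186075 ≈ 0.19940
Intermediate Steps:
√(138325 + 118095)/(-372150) + X(-661, D)/(-424904) = √(138325 + 118095)/(-372150) + (121*(-705))/(-424904) = √256420*(-1/372150) - 85305*(-1/424904) = (2*√64105)*(-1/372150) + 85305/424904 = -√64105/186075 + 85305/424904 = 85305/424904 - √64105/186075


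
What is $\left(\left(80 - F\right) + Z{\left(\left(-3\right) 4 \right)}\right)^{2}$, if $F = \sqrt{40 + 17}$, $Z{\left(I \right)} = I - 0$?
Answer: $\left(68 - \sqrt{57}\right)^{2} \approx 3654.2$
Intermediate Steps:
$Z{\left(I \right)} = I$ ($Z{\left(I \right)} = I + 0 = I$)
$F = \sqrt{57} \approx 7.5498$
$\left(\left(80 - F\right) + Z{\left(\left(-3\right) 4 \right)}\right)^{2} = \left(\left(80 - \sqrt{57}\right) - 12\right)^{2} = \left(68 - \sqrt{57}\right)^{2}$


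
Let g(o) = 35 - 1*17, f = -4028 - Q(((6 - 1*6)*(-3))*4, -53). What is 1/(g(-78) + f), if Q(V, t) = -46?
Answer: -1/3964 ≈ -0.00025227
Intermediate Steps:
f = -3982 (f = -4028 - 1*(-46) = -4028 + 46 = -3982)
g(o) = 18 (g(o) = 35 - 17 = 18)
1/(g(-78) + f) = 1/(18 - 3982) = 1/(-3964) = -1/3964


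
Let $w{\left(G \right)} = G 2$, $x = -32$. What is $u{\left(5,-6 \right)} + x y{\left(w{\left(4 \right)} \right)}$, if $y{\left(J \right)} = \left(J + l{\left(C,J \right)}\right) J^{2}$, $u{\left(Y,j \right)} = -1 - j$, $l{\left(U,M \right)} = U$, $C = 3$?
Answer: $-22523$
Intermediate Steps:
$w{\left(G \right)} = 2 G$
$y{\left(J \right)} = J^{2} \left(3 + J\right)$ ($y{\left(J \right)} = \left(J + 3\right) J^{2} = \left(3 + J\right) J^{2} = J^{2} \left(3 + J\right)$)
$u{\left(5,-6 \right)} + x y{\left(w{\left(4 \right)} \right)} = \left(-1 - -6\right) - 32 \left(2 \cdot 4\right)^{2} \left(3 + 2 \cdot 4\right) = \left(-1 + 6\right) - 32 \cdot 8^{2} \left(3 + 8\right) = 5 - 32 \cdot 64 \cdot 11 = 5 - 22528 = -22523$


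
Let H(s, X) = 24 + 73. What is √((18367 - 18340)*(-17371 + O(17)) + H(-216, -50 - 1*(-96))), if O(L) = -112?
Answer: 2*I*√117986 ≈ 686.98*I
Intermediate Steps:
H(s, X) = 97
√((18367 - 18340)*(-17371 + O(17)) + H(-216, -50 - 1*(-96))) = √((18367 - 18340)*(-17371 - 112) + 97) = √(27*(-17483) + 97) = √(-472041 + 97) = √(-471944) = 2*I*√117986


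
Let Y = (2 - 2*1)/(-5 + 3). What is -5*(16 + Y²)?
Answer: -80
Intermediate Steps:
Y = 0 (Y = (2 - 2)/(-2) = 0*(-½) = 0)
-5*(16 + Y²) = -5*(16 + 0²) = -5*(16 + 0) = -5*16 = -80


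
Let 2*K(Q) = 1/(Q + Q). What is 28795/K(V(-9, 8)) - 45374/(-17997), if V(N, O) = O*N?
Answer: -21321193678/2571 ≈ -8.2930e+6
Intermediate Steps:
V(N, O) = N*O
K(Q) = 1/(4*Q) (K(Q) = 1/(2*(Q + Q)) = 1/(2*((2*Q))) = (1/(2*Q))/2 = 1/(4*Q))
28795/K(V(-9, 8)) - 45374/(-17997) = 28795/((1/(4*((-9*8))))) - 45374/(-17997) = 28795/(((¼)/(-72))) - 45374*(-1/17997) = 28795/(((¼)*(-1/72))) + 6482/2571 = 28795/(-1/288) + 6482/2571 = 28795*(-288) + 6482/2571 = -8292960 + 6482/2571 = -21321193678/2571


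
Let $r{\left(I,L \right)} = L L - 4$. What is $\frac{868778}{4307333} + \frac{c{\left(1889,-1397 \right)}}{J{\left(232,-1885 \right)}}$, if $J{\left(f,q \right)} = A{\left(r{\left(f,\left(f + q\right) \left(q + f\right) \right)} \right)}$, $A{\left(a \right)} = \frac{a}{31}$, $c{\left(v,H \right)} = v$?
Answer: $\frac{6486348008855418653}{32158802066322150241} \approx 0.2017$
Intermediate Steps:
$r{\left(I,L \right)} = -4 + L^{2}$ ($r{\left(I,L \right)} = L^{2} - 4 = -4 + L^{2}$)
$A{\left(a \right)} = \frac{a}{31}$ ($A{\left(a \right)} = a \frac{1}{31} = \frac{a}{31}$)
$J{\left(f,q \right)} = - \frac{4}{31} + \frac{\left(f + q\right)^{4}}{31}$ ($J{\left(f,q \right)} = \frac{-4 + \left(\left(f + q\right) \left(q + f\right)\right)^{2}}{31} = \frac{-4 + \left(\left(f + q\right) \left(f + q\right)\right)^{2}}{31} = \frac{-4 + \left(\left(f + q\right)^{2}\right)^{2}}{31} = \frac{-4 + \left(f + q\right)^{4}}{31} = - \frac{4}{31} + \frac{\left(f + q\right)^{4}}{31}$)
$\frac{868778}{4307333} + \frac{c{\left(1889,-1397 \right)}}{J{\left(232,-1885 \right)}} = \frac{868778}{4307333} + \frac{1889}{- \frac{4}{31} + \frac{\left(232^{2} + \left(-1885\right)^{2} + 2 \cdot 232 \left(-1885\right)\right)^{2}}{31}} = 868778 \cdot \frac{1}{4307333} + \frac{1889}{- \frac{4}{31} + \frac{\left(53824 + 3553225 - 874640\right)^{2}}{31}} = \frac{868778}{4307333} + \frac{1889}{- \frac{4}{31} + \frac{2732409^{2}}{31}} = \frac{868778}{4307333} + \frac{1889}{- \frac{4}{31} + \frac{1}{31} \cdot 7466058943281} = \frac{868778}{4307333} + \frac{1889}{- \frac{4}{31} + \frac{7466058943281}{31}} = \frac{868778}{4307333} + \frac{1889}{\frac{7466058943277}{31}} = \frac{868778}{4307333} + 1889 \cdot \frac{31}{7466058943277} = \frac{868778}{4307333} + \frac{58559}{7466058943277} = \frac{6486348008855418653}{32158802066322150241}$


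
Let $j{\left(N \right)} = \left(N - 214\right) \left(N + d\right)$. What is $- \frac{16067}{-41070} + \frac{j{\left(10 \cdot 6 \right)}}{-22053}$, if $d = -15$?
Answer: $\frac{212980217}{301905570} \approx 0.70545$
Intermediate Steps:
$j{\left(N \right)} = \left(-214 + N\right) \left(-15 + N\right)$ ($j{\left(N \right)} = \left(N - 214\right) \left(N - 15\right) = \left(-214 + N\right) \left(-15 + N\right)$)
$- \frac{16067}{-41070} + \frac{j{\left(10 \cdot 6 \right)}}{-22053} = - \frac{16067}{-41070} + \frac{3210 + \left(10 \cdot 6\right)^{2} - 229 \cdot 10 \cdot 6}{-22053} = \left(-16067\right) \left(- \frac{1}{41070}\right) + \left(3210 + 60^{2} - 13740\right) \left(- \frac{1}{22053}\right) = \frac{16067}{41070} + \left(3210 + 3600 - 13740\right) \left(- \frac{1}{22053}\right) = \frac{16067}{41070} - - \frac{2310}{7351} = \frac{16067}{41070} + \frac{2310}{7351} = \frac{212980217}{301905570}$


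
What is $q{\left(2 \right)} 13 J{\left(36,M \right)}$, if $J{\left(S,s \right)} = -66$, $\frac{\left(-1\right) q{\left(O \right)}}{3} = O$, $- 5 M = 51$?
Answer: $5148$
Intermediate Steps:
$M = - \frac{51}{5}$ ($M = \left(- \frac{1}{5}\right) 51 = - \frac{51}{5} \approx -10.2$)
$q{\left(O \right)} = - 3 O$
$q{\left(2 \right)} 13 J{\left(36,M \right)} = \left(-3\right) 2 \cdot 13 \left(-66\right) = \left(-6\right) 13 \left(-66\right) = \left(-78\right) \left(-66\right) = 5148$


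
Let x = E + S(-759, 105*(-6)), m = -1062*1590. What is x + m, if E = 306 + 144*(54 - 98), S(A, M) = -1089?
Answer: -1695699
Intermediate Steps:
E = -6030 (E = 306 + 144*(-44) = 306 - 6336 = -6030)
m = -1688580
x = -7119 (x = -6030 - 1089 = -7119)
x + m = -7119 - 1688580 = -1695699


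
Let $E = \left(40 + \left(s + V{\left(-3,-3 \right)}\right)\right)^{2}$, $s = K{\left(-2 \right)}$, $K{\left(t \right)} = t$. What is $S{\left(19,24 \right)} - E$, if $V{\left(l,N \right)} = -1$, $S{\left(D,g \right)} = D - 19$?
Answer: $-1369$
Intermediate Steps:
$S{\left(D,g \right)} = -19 + D$
$s = -2$
$E = 1369$ ($E = \left(40 - 3\right)^{2} = 37^{2} = 1369$)
$S{\left(19,24 \right)} - E = \left(-19 + 19\right) - 1369 = 0 - 1369 = -1369$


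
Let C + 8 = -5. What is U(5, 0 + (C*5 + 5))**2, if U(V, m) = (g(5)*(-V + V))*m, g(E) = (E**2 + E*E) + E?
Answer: 0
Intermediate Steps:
g(E) = E + 2*E**2 (g(E) = (E**2 + E**2) + E = 2*E**2 + E = E + 2*E**2)
C = -13 (C = -8 - 5 = -13)
U(V, m) = 0 (U(V, m) = ((5*(1 + 2*5))*(-V + V))*m = ((5*(1 + 10))*0)*m = ((5*11)*0)*m = (55*0)*m = 0*m = 0)
U(5, 0 + (C*5 + 5))**2 = 0**2 = 0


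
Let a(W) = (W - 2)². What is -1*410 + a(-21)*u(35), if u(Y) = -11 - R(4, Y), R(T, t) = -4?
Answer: -4113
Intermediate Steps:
a(W) = (-2 + W)²
u(Y) = -7 (u(Y) = -11 - 1*(-4) = -11 + 4 = -7)
-1*410 + a(-21)*u(35) = -1*410 + (-2 - 21)²*(-7) = -410 + (-23)²*(-7) = -410 + 529*(-7) = -410 - 3703 = -4113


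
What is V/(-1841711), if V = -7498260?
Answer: 7498260/1841711 ≈ 4.0714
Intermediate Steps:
V/(-1841711) = -7498260/(-1841711) = -7498260*(-1/1841711) = 7498260/1841711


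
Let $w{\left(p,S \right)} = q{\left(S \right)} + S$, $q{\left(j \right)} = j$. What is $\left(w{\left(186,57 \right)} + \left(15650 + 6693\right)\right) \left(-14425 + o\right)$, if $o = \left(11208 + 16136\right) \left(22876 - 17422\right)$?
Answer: $3348782248207$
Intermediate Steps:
$w{\left(p,S \right)} = 2 S$ ($w{\left(p,S \right)} = S + S = 2 S$)
$o = 149134176$ ($o = 27344 \cdot 5454 = 149134176$)
$\left(w{\left(186,57 \right)} + \left(15650 + 6693\right)\right) \left(-14425 + o\right) = \left(2 \cdot 57 + \left(15650 + 6693\right)\right) \left(-14425 + 149134176\right) = \left(114 + 22343\right) 149119751 = 22457 \cdot 149119751 = 3348782248207$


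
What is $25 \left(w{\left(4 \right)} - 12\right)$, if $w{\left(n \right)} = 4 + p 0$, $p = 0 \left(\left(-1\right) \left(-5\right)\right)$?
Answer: $-200$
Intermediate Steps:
$p = 0$ ($p = 0 \cdot 5 = 0$)
$w{\left(n \right)} = 4$ ($w{\left(n \right)} = 4 + 0 \cdot 0 = 4 + 0 = 4$)
$25 \left(w{\left(4 \right)} - 12\right) = 25 \left(4 - 12\right) = 25 \left(-8\right) = -200$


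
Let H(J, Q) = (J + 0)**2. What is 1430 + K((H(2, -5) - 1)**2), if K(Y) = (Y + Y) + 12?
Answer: 1460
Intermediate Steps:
H(J, Q) = J**2
K(Y) = 12 + 2*Y (K(Y) = 2*Y + 12 = 12 + 2*Y)
1430 + K((H(2, -5) - 1)**2) = 1430 + (12 + 2*(2**2 - 1)**2) = 1430 + (12 + 2*(4 - 1)**2) = 1430 + (12 + 2*3**2) = 1430 + (12 + 2*9) = 1430 + (12 + 18) = 1430 + 30 = 1460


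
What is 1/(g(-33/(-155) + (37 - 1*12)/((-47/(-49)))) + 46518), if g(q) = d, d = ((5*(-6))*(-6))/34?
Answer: 17/790896 ≈ 2.1495e-5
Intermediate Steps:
d = 90/17 (d = -30*(-6)*(1/34) = 180*(1/34) = 90/17 ≈ 5.2941)
g(q) = 90/17
1/(g(-33/(-155) + (37 - 1*12)/((-47/(-49)))) + 46518) = 1/(90/17 + 46518) = 1/(790896/17) = 17/790896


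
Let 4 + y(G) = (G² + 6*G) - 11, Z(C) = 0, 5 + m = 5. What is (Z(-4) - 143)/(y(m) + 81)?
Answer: -13/6 ≈ -2.1667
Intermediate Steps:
m = 0 (m = -5 + 5 = 0)
y(G) = -15 + G² + 6*G (y(G) = -4 + ((G² + 6*G) - 11) = -4 + (-11 + G² + 6*G) = -15 + G² + 6*G)
(Z(-4) - 143)/(y(m) + 81) = (0 - 143)/((-15 + 0² + 6*0) + 81) = -143/((-15 + 0 + 0) + 81) = -143/(-15 + 81) = -143/66 = -143*1/66 = -13/6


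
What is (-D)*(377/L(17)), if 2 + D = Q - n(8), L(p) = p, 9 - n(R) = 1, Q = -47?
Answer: 21489/17 ≈ 1264.1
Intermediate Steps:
n(R) = 8 (n(R) = 9 - 1*1 = 9 - 1 = 8)
D = -57 (D = -2 + (-47 - 1*8) = -2 + (-47 - 8) = -2 - 55 = -57)
(-D)*(377/L(17)) = (-1*(-57))*(377/17) = 57*(377*(1/17)) = 57*(377/17) = 21489/17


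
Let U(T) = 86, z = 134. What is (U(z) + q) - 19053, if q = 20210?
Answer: 1243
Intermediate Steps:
(U(z) + q) - 19053 = (86 + 20210) - 19053 = 20296 - 19053 = 1243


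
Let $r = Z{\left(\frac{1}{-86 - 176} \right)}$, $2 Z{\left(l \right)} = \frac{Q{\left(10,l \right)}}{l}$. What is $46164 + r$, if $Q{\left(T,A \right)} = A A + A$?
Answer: $\frac{24190197}{524} \approx 46165.0$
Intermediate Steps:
$Q{\left(T,A \right)} = A + A^{2}$ ($Q{\left(T,A \right)} = A^{2} + A = A + A^{2}$)
$Z{\left(l \right)} = \frac{1}{2} + \frac{l}{2}$ ($Z{\left(l \right)} = \frac{l \left(1 + l\right) \frac{1}{l}}{2} = \frac{1 + l}{2} = \frac{1}{2} + \frac{l}{2}$)
$r = \frac{261}{524}$ ($r = \frac{1}{2} + \frac{1}{2 \left(-86 - 176\right)} = \frac{1}{2} + \frac{1}{2 \left(-262\right)} = \frac{1}{2} + \frac{1}{2} \left(- \frac{1}{262}\right) = \frac{1}{2} - \frac{1}{524} = \frac{261}{524} \approx 0.49809$)
$46164 + r = 46164 + \frac{261}{524} = \frac{24190197}{524}$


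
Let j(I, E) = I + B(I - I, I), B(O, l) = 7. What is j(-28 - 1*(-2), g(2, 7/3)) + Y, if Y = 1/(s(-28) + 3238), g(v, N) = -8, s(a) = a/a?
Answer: -61540/3239 ≈ -19.000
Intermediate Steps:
s(a) = 1
j(I, E) = 7 + I (j(I, E) = I + 7 = 7 + I)
Y = 1/3239 (Y = 1/(1 + 3238) = 1/3239 ≈ 0.00030874)
j(-28 - 1*(-2), g(2, 7/3)) + Y = (7 + (-28 - 1*(-2))) + 1/3239 = (7 + (-28 + 2)) + 1/3239 = (7 - 26) + 1/3239 = -19 + 1/3239 = -61540/3239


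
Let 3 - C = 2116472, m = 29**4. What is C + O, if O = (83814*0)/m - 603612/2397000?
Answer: -422764733051/199750 ≈ -2.1165e+6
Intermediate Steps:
m = 707281
O = -50301/199750 (O = (83814*0)/707281 - 603612/2397000 = 0*(1/707281) - 603612*1/2397000 = 0 - 50301/199750 = -50301/199750 ≈ -0.25182)
C = -2116469 (C = 3 - 1*2116472 = 3 - 2116472 = -2116469)
C + O = -2116469 - 50301/199750 = -422764733051/199750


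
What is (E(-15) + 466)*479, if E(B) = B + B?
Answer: 208844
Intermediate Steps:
E(B) = 2*B
(E(-15) + 466)*479 = (2*(-15) + 466)*479 = (-30 + 466)*479 = 436*479 = 208844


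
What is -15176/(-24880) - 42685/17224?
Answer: -50038211/26783320 ≈ -1.8683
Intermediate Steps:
-15176/(-24880) - 42685/17224 = -15176*(-1/24880) - 42685*1/17224 = 1897/3110 - 42685/17224 = -50038211/26783320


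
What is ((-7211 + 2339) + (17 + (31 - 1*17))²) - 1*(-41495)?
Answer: 37584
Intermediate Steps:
((-7211 + 2339) + (17 + (31 - 1*17))²) - 1*(-41495) = (-4872 + (17 + (31 - 17))²) + 41495 = (-4872 + (17 + 14)²) + 41495 = (-4872 + 31²) + 41495 = (-4872 + 961) + 41495 = -3911 + 41495 = 37584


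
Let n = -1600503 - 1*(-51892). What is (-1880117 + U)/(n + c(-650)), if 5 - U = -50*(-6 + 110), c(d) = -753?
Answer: 468728/387341 ≈ 1.2101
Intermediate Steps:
n = -1548611 (n = -1600503 + 51892 = -1548611)
U = 5205 (U = 5 - (-50)*(-6 + 110) = 5 - (-50)*104 = 5 - 1*(-5200) = 5 + 5200 = 5205)
(-1880117 + U)/(n + c(-650)) = (-1880117 + 5205)/(-1548611 - 753) = -1874912/(-1549364) = -1874912*(-1/1549364) = 468728/387341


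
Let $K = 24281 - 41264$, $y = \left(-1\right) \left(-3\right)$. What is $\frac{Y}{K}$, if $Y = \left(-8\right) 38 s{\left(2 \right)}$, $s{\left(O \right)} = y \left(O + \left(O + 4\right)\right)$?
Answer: $\frac{2432}{5661} \approx 0.42961$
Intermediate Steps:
$y = 3$
$K = -16983$ ($K = 24281 - 41264 = -16983$)
$s{\left(O \right)} = 12 + 6 O$ ($s{\left(O \right)} = 3 \left(O + \left(O + 4\right)\right) = 3 \left(O + \left(4 + O\right)\right) = 3 \left(4 + 2 O\right) = 12 + 6 O$)
$Y = -7296$ ($Y = \left(-8\right) 38 \left(12 + 6 \cdot 2\right) = - 304 \left(12 + 12\right) = \left(-304\right) 24 = -7296$)
$\frac{Y}{K} = - \frac{7296}{-16983} = \left(-7296\right) \left(- \frac{1}{16983}\right) = \frac{2432}{5661}$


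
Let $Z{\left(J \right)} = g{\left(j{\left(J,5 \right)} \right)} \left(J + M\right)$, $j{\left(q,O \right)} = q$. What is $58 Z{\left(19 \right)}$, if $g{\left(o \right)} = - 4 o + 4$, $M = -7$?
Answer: $-50112$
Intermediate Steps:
$g{\left(o \right)} = 4 - 4 o$
$Z{\left(J \right)} = \left(-7 + J\right) \left(4 - 4 J\right)$ ($Z{\left(J \right)} = \left(4 - 4 J\right) \left(J - 7\right) = \left(4 - 4 J\right) \left(-7 + J\right) = \left(-7 + J\right) \left(4 - 4 J\right)$)
$58 Z{\left(19 \right)} = 58 \left(- 4 \left(-1 + 19\right) \left(-7 + 19\right)\right) = 58 \left(\left(-4\right) 18 \cdot 12\right) = 58 \left(-864\right) = -50112$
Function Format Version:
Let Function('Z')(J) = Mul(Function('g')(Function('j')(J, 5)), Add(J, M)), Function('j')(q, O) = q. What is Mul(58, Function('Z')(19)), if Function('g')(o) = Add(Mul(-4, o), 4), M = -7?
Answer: -50112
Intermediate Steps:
Function('g')(o) = Add(4, Mul(-4, o))
Function('Z')(J) = Mul(Add(-7, J), Add(4, Mul(-4, J))) (Function('Z')(J) = Mul(Add(4, Mul(-4, J)), Add(J, -7)) = Mul(Add(4, Mul(-4, J)), Add(-7, J)) = Mul(Add(-7, J), Add(4, Mul(-4, J))))
Mul(58, Function('Z')(19)) = Mul(58, Mul(-4, Add(-1, 19), Add(-7, 19))) = Mul(58, Mul(-4, 18, 12)) = Mul(58, -864) = -50112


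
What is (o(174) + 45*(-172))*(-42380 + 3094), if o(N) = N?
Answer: 297237876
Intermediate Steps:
(o(174) + 45*(-172))*(-42380 + 3094) = (174 + 45*(-172))*(-42380 + 3094) = (174 - 7740)*(-39286) = -7566*(-39286) = 297237876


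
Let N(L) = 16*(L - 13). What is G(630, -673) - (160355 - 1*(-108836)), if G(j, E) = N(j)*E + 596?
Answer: -6912451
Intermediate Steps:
N(L) = -208 + 16*L (N(L) = 16*(-13 + L) = -208 + 16*L)
G(j, E) = 596 + E*(-208 + 16*j) (G(j, E) = (-208 + 16*j)*E + 596 = E*(-208 + 16*j) + 596 = 596 + E*(-208 + 16*j))
G(630, -673) - (160355 - 1*(-108836)) = (596 + 16*(-673)*(-13 + 630)) - (160355 - 1*(-108836)) = (596 + 16*(-673)*617) - (160355 + 108836) = (596 - 6643856) - 1*269191 = -6643260 - 269191 = -6912451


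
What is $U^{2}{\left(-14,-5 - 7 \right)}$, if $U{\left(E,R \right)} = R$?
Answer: $144$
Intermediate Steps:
$U^{2}{\left(-14,-5 - 7 \right)} = \left(-5 - 7\right)^{2} = \left(-12\right)^{2} = 144$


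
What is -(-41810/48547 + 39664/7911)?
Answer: -1594809298/384055317 ≈ -4.1525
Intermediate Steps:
-(-41810/48547 + 39664/7911) = -1*1594809298/384055317 = -1594809298/384055317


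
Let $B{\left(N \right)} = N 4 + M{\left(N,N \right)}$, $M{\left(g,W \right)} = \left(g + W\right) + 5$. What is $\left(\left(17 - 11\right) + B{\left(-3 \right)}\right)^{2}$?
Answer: $49$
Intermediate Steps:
$M{\left(g,W \right)} = 5 + W + g$ ($M{\left(g,W \right)} = \left(W + g\right) + 5 = 5 + W + g$)
$B{\left(N \right)} = 5 + 6 N$ ($B{\left(N \right)} = N 4 + \left(5 + N + N\right) = 4 N + \left(5 + 2 N\right) = 5 + 6 N$)
$\left(\left(17 - 11\right) + B{\left(-3 \right)}\right)^{2} = \left(\left(17 - 11\right) + \left(5 + 6 \left(-3\right)\right)\right)^{2} = \left(6 + \left(5 - 18\right)\right)^{2} = \left(6 - 13\right)^{2} = \left(-7\right)^{2} = 49$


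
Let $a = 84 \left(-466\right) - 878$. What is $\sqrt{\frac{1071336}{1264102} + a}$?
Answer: $\frac{i \sqrt{6658887480554}}{12899} \approx 200.05 i$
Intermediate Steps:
$a = -40022$ ($a = -39144 - 878 = -40022$)
$\sqrt{\frac{1071336}{1264102} + a} = \sqrt{\frac{1071336}{1264102} - 40022} = \sqrt{1071336 \cdot \frac{1}{1264102} - 40022} = \sqrt{\frac{10932}{12899} - 40022} = \sqrt{- \frac{516232846}{12899}} = \frac{i \sqrt{6658887480554}}{12899}$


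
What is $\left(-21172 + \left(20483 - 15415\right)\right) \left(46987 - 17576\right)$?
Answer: $-473634744$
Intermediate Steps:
$\left(-21172 + \left(20483 - 15415\right)\right) \left(46987 - 17576\right) = \left(-21172 + \left(20483 - 15415\right)\right) 29411 = \left(-21172 + 5068\right) 29411 = \left(-16104\right) 29411 = -473634744$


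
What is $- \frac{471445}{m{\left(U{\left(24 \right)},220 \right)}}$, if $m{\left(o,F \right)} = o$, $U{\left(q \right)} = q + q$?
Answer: $- \frac{471445}{48} \approx -9821.8$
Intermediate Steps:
$U{\left(q \right)} = 2 q$
$- \frac{471445}{m{\left(U{\left(24 \right)},220 \right)}} = - \frac{471445}{2 \cdot 24} = - \frac{471445}{48}$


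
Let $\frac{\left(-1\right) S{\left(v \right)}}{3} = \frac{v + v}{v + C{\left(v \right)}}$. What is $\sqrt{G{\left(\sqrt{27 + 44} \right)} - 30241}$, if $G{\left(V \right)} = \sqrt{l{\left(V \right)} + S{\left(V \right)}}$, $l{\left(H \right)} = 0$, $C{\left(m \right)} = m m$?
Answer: $\frac{\sqrt{- 30241 \sqrt{71 + \sqrt{71}} + i \sqrt{6} \sqrt[4]{71}}}{\sqrt[4]{71 + \sqrt{71}}} \approx 0.0022939 + 173.9 i$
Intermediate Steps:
$C{\left(m \right)} = m^{2}$
$S{\left(v \right)} = - \frac{6 v}{v + v^{2}}$ ($S{\left(v \right)} = - 3 \frac{v + v}{v + v^{2}} = - 3 \frac{2 v}{v + v^{2}} = - \frac{6 v}{v + v^{2}}$)
$G{\left(V \right)} = \sqrt{6} \sqrt{- \frac{1}{1 + V}}$ ($G{\left(V \right)} = \sqrt{0 - \frac{6}{1 + V}} = \sqrt{- \frac{6}{1 + V}} = \sqrt{6} \sqrt{- \frac{1}{1 + V}}$)
$\sqrt{G{\left(\sqrt{27 + 44} \right)} - 30241} = \sqrt{\sqrt{6} \sqrt{- \frac{1}{1 + \sqrt{27 + 44}}} - 30241} = \sqrt{\sqrt{6} \sqrt{- \frac{1}{1 + \sqrt{71}}} - 30241} = \sqrt{\sqrt{6} \frac{i}{\sqrt{1 + \sqrt{71}}} - 30241} = \sqrt{\frac{i \sqrt{6}}{\sqrt{1 + \sqrt{71}}} - 30241} = \sqrt{-30241 + \frac{i \sqrt{6}}{\sqrt{1 + \sqrt{71}}}}$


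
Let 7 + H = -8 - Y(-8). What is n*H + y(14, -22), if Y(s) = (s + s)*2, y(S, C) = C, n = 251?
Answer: 4245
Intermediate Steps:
Y(s) = 4*s (Y(s) = (2*s)*2 = 4*s)
H = 17 (H = -7 + (-8 - 4*(-8)) = -7 + (-8 - 1*(-32)) = -7 + (-8 + 32) = -7 + 24 = 17)
n*H + y(14, -22) = 251*17 - 22 = 4267 - 22 = 4245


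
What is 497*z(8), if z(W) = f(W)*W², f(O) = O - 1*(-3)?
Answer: 349888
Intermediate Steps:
f(O) = 3 + O (f(O) = O + 3 = 3 + O)
z(W) = W²*(3 + W) (z(W) = (3 + W)*W² = W²*(3 + W))
497*z(8) = 497*(8²*(3 + 8)) = 497*(64*11) = 497*704 = 349888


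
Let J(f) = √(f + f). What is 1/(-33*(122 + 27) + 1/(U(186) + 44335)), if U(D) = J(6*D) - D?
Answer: -1197985230928/5890493353337897 + 3*√62/23561973413351588 ≈ -0.00020338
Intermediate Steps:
J(f) = √2*√f (J(f) = √(2*f) = √2*√f)
U(D) = -D + 2*√3*√D (U(D) = √2*√(6*D) - D = √2*(√6*√D) - D = 2*√3*√D - D = -D + 2*√3*√D)
1/(-33*(122 + 27) + 1/(U(186) + 44335)) = 1/(-33*(122 + 27) + 1/((-1*186 + 2*√3*√186) + 44335)) = 1/(-33*149 + 1/((-186 + 6*√62) + 44335)) = 1/(-4917 + 1/(44149 + 6*√62))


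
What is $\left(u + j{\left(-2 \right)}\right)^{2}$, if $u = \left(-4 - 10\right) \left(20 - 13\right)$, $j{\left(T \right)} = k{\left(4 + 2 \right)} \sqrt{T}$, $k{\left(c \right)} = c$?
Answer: $9532 - 1176 i \sqrt{2} \approx 9532.0 - 1663.1 i$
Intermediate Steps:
$j{\left(T \right)} = 6 \sqrt{T}$ ($j{\left(T \right)} = \left(4 + 2\right) \sqrt{T} = 6 \sqrt{T}$)
$u = -98$ ($u = \left(-14\right) 7 = -98$)
$\left(u + j{\left(-2 \right)}\right)^{2} = \left(-98 + 6 \sqrt{-2}\right)^{2} = \left(-98 + 6 i \sqrt{2}\right)^{2}$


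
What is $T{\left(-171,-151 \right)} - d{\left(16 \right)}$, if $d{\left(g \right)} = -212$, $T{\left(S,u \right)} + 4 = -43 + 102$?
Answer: $267$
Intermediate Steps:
$T{\left(S,u \right)} = 55$ ($T{\left(S,u \right)} = -4 + \left(-43 + 102\right) = -4 + 59 = 55$)
$T{\left(-171,-151 \right)} - d{\left(16 \right)} = 55 - -212 = 55 + 212 = 267$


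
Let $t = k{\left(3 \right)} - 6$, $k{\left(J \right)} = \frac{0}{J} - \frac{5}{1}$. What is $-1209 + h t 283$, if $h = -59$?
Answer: $182458$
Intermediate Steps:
$k{\left(J \right)} = -5$ ($k{\left(J \right)} = 0 - 5 = -5$)
$t = -11$ ($t = -5 - 6 = -11$)
$-1209 + h t 283 = -1209 + \left(-59\right) \left(-11\right) 283 = -1209 + 649 \cdot 283 = -1209 + 183667 = 182458$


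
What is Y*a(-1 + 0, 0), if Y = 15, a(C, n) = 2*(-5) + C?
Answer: -165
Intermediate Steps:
a(C, n) = -10 + C
Y*a(-1 + 0, 0) = 15*(-10 + (-1 + 0)) = 15*(-10 - 1) = 15*(-11) = -165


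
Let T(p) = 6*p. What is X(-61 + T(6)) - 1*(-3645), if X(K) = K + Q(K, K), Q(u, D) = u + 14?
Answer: 3609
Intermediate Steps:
Q(u, D) = 14 + u
X(K) = 14 + 2*K (X(K) = K + (14 + K) = 14 + 2*K)
X(-61 + T(6)) - 1*(-3645) = (14 + 2*(-61 + 6*6)) - 1*(-3645) = (14 + 2*(-61 + 36)) + 3645 = (14 + 2*(-25)) + 3645 = (14 - 50) + 3645 = -36 + 3645 = 3609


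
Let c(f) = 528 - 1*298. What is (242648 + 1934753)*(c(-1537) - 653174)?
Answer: -1421720918544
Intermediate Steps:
c(f) = 230 (c(f) = 528 - 298 = 230)
(242648 + 1934753)*(c(-1537) - 653174) = (242648 + 1934753)*(230 - 653174) = 2177401*(-652944) = -1421720918544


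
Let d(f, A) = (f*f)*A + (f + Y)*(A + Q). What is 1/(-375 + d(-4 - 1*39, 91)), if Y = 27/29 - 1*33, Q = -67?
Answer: 29/4816388 ≈ 6.0211e-6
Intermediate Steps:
Y = -930/29 (Y = 27*(1/29) - 33 = 27/29 - 33 = -930/29 ≈ -32.069)
d(f, A) = A*f**2 + (-67 + A)*(-930/29 + f) (d(f, A) = (f*f)*A + (f - 930/29)*(A - 67) = f**2*A + (-930/29 + f)*(-67 + A) = A*f**2 + (-67 + A)*(-930/29 + f))
1/(-375 + d(-4 - 1*39, 91)) = 1/(-375 + (62310/29 - 67*(-4 - 1*39) - 930/29*91 + 91*(-4 - 1*39) + 91*(-4 - 1*39)**2)) = 1/(-375 + (62310/29 - 67*(-4 - 39) - 84630/29 + 91*(-4 - 39) + 91*(-4 - 39)**2)) = 1/(-375 + (62310/29 - 67*(-43) - 84630/29 + 91*(-43) + 91*(-43)**2)) = 1/(-375 + (62310/29 + 2881 - 84630/29 - 3913 + 91*1849)) = 1/(-375 + (62310/29 + 2881 - 84630/29 - 3913 + 168259)) = 1/(-375 + 4827263/29) = 1/(4816388/29) = 29/4816388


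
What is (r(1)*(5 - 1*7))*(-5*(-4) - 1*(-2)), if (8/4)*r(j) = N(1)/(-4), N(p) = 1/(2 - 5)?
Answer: -11/6 ≈ -1.8333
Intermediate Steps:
N(p) = -⅓ (N(p) = 1/(-3) = -⅓)
r(j) = 1/24 (r(j) = (-⅓/(-4))/2 = (-⅓*(-¼))/2 = (½)*(1/12) = 1/24)
(r(1)*(5 - 1*7))*(-5*(-4) - 1*(-2)) = ((5 - 1*7)/24)*(-5*(-4) - 1*(-2)) = ((5 - 7)/24)*(20 + 2) = ((1/24)*(-2))*22 = -1/12*22 = -11/6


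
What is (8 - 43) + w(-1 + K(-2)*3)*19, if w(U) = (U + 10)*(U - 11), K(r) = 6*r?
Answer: 24589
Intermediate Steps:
w(U) = (-11 + U)*(10 + U) (w(U) = (10 + U)*(-11 + U) = (-11 + U)*(10 + U))
(8 - 43) + w(-1 + K(-2)*3)*19 = (8 - 43) + (-110 + (-1 + (6*(-2))*3)² - (-1 + (6*(-2))*3))*19 = -35 + (-110 + (-1 - 12*3)² - (-1 - 12*3))*19 = -35 + (-110 + (-1 - 36)² - (-1 - 36))*19 = -35 + (-110 + (-37)² - 1*(-37))*19 = -35 + (-110 + 1369 + 37)*19 = -35 + 1296*19 = -35 + 24624 = 24589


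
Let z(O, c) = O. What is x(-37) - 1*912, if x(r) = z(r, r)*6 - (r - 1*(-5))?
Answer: -1102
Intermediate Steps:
x(r) = -5 + 5*r (x(r) = r*6 - (r - 1*(-5)) = 6*r - (r + 5) = 6*r - (5 + r) = 6*r + (-5 - r) = -5 + 5*r)
x(-37) - 1*912 = (-5 + 5*(-37)) - 1*912 = (-5 - 185) - 912 = -190 - 912 = -1102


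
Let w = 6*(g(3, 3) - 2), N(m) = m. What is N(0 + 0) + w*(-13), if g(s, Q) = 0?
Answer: 156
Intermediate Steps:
w = -12 (w = 6*(0 - 2) = 6*(-2) = -12)
N(0 + 0) + w*(-13) = (0 + 0) - 12*(-13) = 0 + 156 = 156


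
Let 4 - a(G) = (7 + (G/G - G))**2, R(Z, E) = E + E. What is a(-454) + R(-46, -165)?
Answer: -213770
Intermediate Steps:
R(Z, E) = 2*E
a(G) = 4 - (8 - G)**2 (a(G) = 4 - (7 + (G/G - G))**2 = 4 - (7 + (1 - G))**2 = 4 - (8 - G)**2)
a(-454) + R(-46, -165) = (4 - (-8 - 454)**2) + 2*(-165) = (4 - 1*(-462)**2) - 330 = (4 - 1*213444) - 330 = (4 - 213444) - 330 = -213440 - 330 = -213770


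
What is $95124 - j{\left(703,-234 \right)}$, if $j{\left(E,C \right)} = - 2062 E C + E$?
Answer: $-339108703$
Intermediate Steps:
$j{\left(E,C \right)} = E - 2062 C E$ ($j{\left(E,C \right)} = - 2062 C E + E = E - 2062 C E$)
$95124 - j{\left(703,-234 \right)} = 95124 - 703 \left(1 - -482508\right) = 95124 - 703 \left(1 + 482508\right) = 95124 - 703 \cdot 482509 = 95124 - 339203827 = -339108703$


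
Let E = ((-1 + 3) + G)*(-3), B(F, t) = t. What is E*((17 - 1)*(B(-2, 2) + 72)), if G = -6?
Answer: 14208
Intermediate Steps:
E = 12 (E = ((-1 + 3) - 6)*(-3) = (2 - 6)*(-3) = -4*(-3) = 12)
E*((17 - 1)*(B(-2, 2) + 72)) = 12*((17 - 1)*(2 + 72)) = 12*(16*74) = 12*1184 = 14208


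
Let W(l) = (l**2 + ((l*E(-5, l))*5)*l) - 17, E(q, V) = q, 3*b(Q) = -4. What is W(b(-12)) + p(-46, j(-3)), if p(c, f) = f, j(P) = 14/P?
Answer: -193/3 ≈ -64.333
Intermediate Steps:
b(Q) = -4/3 (b(Q) = (1/3)*(-4) = -4/3)
W(l) = -17 - 24*l**2 (W(l) = (l**2 + ((l*(-5))*5)*l) - 17 = (l**2 + (-5*l*5)*l) - 17 = (l**2 + (-25*l)*l) - 17 = (l**2 - 25*l**2) - 17 = -24*l**2 - 17 = -17 - 24*l**2)
W(b(-12)) + p(-46, j(-3)) = (-17 - 24*(-4/3)**2) + 14/(-3) = (-17 - 24*16/9) + 14*(-1/3) = (-17 - 128/3) - 14/3 = -179/3 - 14/3 = -193/3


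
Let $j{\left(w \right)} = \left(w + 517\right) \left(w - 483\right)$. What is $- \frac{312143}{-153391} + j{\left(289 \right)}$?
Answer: $- \frac{23984518181}{153391} \approx -1.5636 \cdot 10^{5}$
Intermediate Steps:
$j{\left(w \right)} = \left(-483 + w\right) \left(517 + w\right)$ ($j{\left(w \right)} = \left(517 + w\right) \left(-483 + w\right) = \left(-483 + w\right) \left(517 + w\right)$)
$- \frac{312143}{-153391} + j{\left(289 \right)} = - \frac{312143}{-153391} + \left(-249711 + 289^{2} + 34 \cdot 289\right) = \left(-312143\right) \left(- \frac{1}{153391}\right) + \left(-249711 + 83521 + 9826\right) = \frac{312143}{153391} - 156364 = - \frac{23984518181}{153391}$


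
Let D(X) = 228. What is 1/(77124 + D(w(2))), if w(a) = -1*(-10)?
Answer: 1/77352 ≈ 1.2928e-5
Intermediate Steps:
w(a) = 10
1/(77124 + D(w(2))) = 1/(77124 + 228) = 1/77352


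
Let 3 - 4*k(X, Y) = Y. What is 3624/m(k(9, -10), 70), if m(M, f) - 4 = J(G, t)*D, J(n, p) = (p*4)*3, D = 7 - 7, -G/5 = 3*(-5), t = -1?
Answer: 906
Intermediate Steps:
k(X, Y) = ¾ - Y/4
G = 75 (G = -15*(-5) = -5*(-15) = 75)
D = 0
J(n, p) = 12*p (J(n, p) = (4*p)*3 = 12*p)
m(M, f) = 4 (m(M, f) = 4 + (12*(-1))*0 = 4 - 12*0 = 4 + 0 = 4)
3624/m(k(9, -10), 70) = 3624/4 = 3624*(¼) = 906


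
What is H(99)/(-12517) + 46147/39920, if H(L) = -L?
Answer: 581574079/499678640 ≈ 1.1639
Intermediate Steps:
H(99)/(-12517) + 46147/39920 = -1*99/(-12517) + 46147/39920 = -99*(-1/12517) + 46147*(1/39920) = 99/12517 + 46147/39920 = 581574079/499678640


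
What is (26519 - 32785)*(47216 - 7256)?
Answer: -250389360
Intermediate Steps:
(26519 - 32785)*(47216 - 7256) = -6266*39960 = -250389360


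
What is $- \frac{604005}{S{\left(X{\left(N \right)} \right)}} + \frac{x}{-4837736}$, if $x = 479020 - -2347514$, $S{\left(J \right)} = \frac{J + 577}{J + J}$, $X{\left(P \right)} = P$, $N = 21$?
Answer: $- \frac{30681598259973}{723241532} \approx -42422.0$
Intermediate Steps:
$S{\left(J \right)} = \frac{577 + J}{2 J}$
$x = 2826534$ ($x = 479020 + 2347514 = 2826534$)
$- \frac{604005}{S{\left(X{\left(N \right)} \right)}} + \frac{x}{-4837736} = - \frac{604005}{\frac{1}{2} \cdot \frac{1}{21} \left(577 + 21\right)} + \frac{2826534}{-4837736} = - \frac{604005}{\frac{1}{2} \cdot \frac{1}{21} \cdot 598} + 2826534 \left(- \frac{1}{4837736}\right) = - \frac{604005}{\frac{299}{21}} - \frac{1413267}{2418868} = \left(-604005\right) \frac{21}{299} - \frac{1413267}{2418868} = - \frac{12684105}{299} - \frac{1413267}{2418868} = - \frac{30681598259973}{723241532}$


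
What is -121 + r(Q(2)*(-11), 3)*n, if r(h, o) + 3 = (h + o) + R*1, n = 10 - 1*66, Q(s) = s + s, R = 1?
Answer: 2287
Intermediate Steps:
Q(s) = 2*s
n = -56 (n = 10 - 66 = -56)
r(h, o) = -2 + h + o (r(h, o) = -3 + ((h + o) + 1*1) = -3 + ((h + o) + 1) = -3 + (1 + h + o) = -2 + h + o)
-121 + r(Q(2)*(-11), 3)*n = -121 + (-2 + (2*2)*(-11) + 3)*(-56) = -121 + (-2 + 4*(-11) + 3)*(-56) = -121 + (-2 - 44 + 3)*(-56) = -121 - 43*(-56) = -121 + 2408 = 2287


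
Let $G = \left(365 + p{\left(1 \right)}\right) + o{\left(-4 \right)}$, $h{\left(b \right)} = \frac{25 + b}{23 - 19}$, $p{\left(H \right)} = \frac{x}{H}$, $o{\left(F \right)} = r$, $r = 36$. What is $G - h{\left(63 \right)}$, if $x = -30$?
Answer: $349$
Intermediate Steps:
$o{\left(F \right)} = 36$
$p{\left(H \right)} = - \frac{30}{H}$
$h{\left(b \right)} = \frac{25}{4} + \frac{b}{4}$ ($h{\left(b \right)} = \frac{25 + b}{4} = \left(25 + b\right) \frac{1}{4} = \frac{25}{4} + \frac{b}{4}$)
$G = 371$ ($G = \left(365 - \frac{30}{1}\right) + 36 = \left(365 - 30\right) + 36 = 335 + 36 = 371$)
$G - h{\left(63 \right)} = 371 - \left(\frac{25}{4} + \frac{1}{4} \cdot 63\right) = 371 - \left(\frac{25}{4} + \frac{63}{4}\right) = 371 - 22 = 349$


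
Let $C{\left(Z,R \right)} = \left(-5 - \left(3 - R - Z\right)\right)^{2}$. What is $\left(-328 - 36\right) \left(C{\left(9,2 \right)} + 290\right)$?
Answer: $-108836$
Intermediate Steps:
$C{\left(Z,R \right)} = \left(-8 + R + Z\right)^{2}$ ($C{\left(Z,R \right)} = \left(-5 - \left(3 - R - Z\right)\right)^{2} = \left(-5 + \left(-3 + R + Z\right)\right)^{2} = \left(-8 + R + Z\right)^{2}$)
$\left(-328 - 36\right) \left(C{\left(9,2 \right)} + 290\right) = \left(-328 - 36\right) \left(\left(-8 + 2 + 9\right)^{2} + 290\right) = - 364 \left(3^{2} + 290\right) = - 364 \left(9 + 290\right) = \left(-364\right) 299 = -108836$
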